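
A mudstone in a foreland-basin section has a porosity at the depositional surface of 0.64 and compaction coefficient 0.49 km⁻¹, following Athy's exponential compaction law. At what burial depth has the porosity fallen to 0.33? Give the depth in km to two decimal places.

Invert Athy's law: Z = ln(phi₀/phi) / c
Z = ln(0.64/0.33) / 0.49 = ln(1.939) / 0.49 = 0.6624 / 0.49 = 1.352 km

1.35 km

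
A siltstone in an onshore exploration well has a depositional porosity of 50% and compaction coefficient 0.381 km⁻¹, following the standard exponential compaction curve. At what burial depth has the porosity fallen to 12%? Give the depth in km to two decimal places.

Invert Athy's law: Z = ln(φ₀/φ) / k
Z = ln(0.5/0.12) / 0.381 = ln(4.167) / 0.381 = 1.4271 / 0.381 = 3.746 km

3.75 km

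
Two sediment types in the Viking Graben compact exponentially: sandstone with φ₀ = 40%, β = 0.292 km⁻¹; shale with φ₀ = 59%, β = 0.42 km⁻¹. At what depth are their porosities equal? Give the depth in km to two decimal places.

3.04 km

Set φ₀ₐ e^(−βₐZ) = φ₀ᵦ e^(−βᵦZ) ⇒ ln(φ₀ₐ/φ₀ᵦ) = (βₐ − βᵦ)·Z
Z = ln(0.4/0.59) / (0.292 − 0.42) = -0.3887 / -0.128 = 3.036 km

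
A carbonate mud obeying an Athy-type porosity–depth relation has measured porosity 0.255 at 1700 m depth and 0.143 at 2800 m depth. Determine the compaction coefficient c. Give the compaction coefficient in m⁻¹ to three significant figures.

0.000526 m⁻¹

Working in km (1 km = 1000 m; c in km⁻¹ = c in m⁻¹ × 1000):
Athy: φ(Z) = φ₀ e^(−cZ) ⇒ φ₁/φ₂ = e^{c(Z₂−Z₁)} ⇒ c = ln(φ₁/φ₂)/(Z₂−Z₁)
c = ln(0.255/0.143) / (2.8 − 1.7) = ln(1.783) / 1.1 = 0.5784 / 1.1 = 0.5258 km⁻¹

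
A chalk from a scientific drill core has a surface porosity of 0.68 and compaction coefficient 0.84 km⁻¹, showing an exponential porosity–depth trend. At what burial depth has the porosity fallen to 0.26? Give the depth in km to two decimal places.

Invert Athy's law: z = ln(φ₀/φ) / β
z = ln(0.68/0.26) / 0.84 = ln(2.615) / 0.84 = 0.9614 / 0.84 = 1.145 km

1.14 km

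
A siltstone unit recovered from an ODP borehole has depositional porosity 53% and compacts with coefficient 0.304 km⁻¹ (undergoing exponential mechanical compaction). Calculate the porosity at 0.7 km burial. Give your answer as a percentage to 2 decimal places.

φ = φ₀·exp(−k·Z) = 0.53 × exp(−0.304 × 0.7) = 0.53 × exp(−0.2128)
  = 0.53 × 0.8083 = 0.4284

42.84%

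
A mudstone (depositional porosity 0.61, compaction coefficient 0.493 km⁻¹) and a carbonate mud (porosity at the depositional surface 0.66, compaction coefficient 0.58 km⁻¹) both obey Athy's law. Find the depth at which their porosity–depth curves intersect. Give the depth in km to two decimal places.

0.91 km

Set phi₀ₐ e^(−cₐd) = phi₀ᵦ e^(−cᵦd) ⇒ ln(phi₀ₐ/phi₀ᵦ) = (cₐ − cᵦ)·d
d = ln(0.61/0.66) / (0.493 − 0.58) = -0.0788 / -0.087 = 0.906 km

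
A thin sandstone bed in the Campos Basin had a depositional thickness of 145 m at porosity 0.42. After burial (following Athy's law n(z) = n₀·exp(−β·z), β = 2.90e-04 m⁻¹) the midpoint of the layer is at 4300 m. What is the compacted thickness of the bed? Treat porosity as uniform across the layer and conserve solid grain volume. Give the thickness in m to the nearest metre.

96 m

Working in km (1 km = 1000 m; β in km⁻¹ = β in m⁻¹ × 1000):
Porosity at 4.3 km: n = 0.42·exp(−0.29×4.3) = 0.1207
Solid-volume conservation: h(1−n) = h₀(1−n₀) ⇒ h = h₀·(1−n₀)/(1−n)
h = 0.145 × (1 − 0.42)/(1 − 0.1207) = 0.145 × 0.6596 = 0.0956 km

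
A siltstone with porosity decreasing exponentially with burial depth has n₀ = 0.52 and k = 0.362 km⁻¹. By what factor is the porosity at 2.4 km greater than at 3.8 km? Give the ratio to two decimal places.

n(d₁)/n(d₂) = e^(−k·d₁)/e^(−k·d₂) = e^{k(d₂−d₁)}
= exp(0.362 × 1.4) = exp(0.5068) = 1.6600

1.66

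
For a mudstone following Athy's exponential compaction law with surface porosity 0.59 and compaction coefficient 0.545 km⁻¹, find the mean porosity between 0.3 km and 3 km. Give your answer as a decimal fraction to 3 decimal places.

0.262

⟨n⟩ = (1/(z₂−z₁)) ∫ n₀ e^(−kz) dz = n₀·(e^(−k·z₁) − e^(−k·z₂)) / (k·(z₂−z₁))
e^(−0.545×0.3) = 0.8492; e^(−0.545×3) = 0.1950
⟨n⟩ = 0.59 × (0.8492 − 0.1950) / (0.545 × 2.7) = 0.59 × 0.4446 = 0.2623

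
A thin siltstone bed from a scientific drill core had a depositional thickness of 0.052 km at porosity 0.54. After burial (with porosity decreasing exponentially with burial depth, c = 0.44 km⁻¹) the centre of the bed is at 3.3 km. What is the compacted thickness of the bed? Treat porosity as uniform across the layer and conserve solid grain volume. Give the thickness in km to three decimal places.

Porosity at 3.3 km: phi = 0.54·exp(−0.44×3.3) = 0.1264
Solid-volume conservation: h(1−phi) = h₀(1−phi₀) ⇒ h = h₀·(1−phi₀)/(1−phi)
h = 0.052 × (1 − 0.54)/(1 − 0.1264) = 0.052 × 0.5266 = 0.0274 km

0.027 km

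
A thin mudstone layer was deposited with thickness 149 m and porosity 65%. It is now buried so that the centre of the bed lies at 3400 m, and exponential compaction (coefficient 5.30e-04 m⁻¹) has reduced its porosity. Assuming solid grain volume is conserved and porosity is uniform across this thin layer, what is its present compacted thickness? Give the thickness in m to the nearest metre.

Working in km (1 km = 1000 m; c in km⁻¹ = c in m⁻¹ × 1000):
Porosity at 3.4 km: φ = 0.65·exp(−0.53×3.4) = 0.1072
Solid-volume conservation: h(1−φ) = h₀(1−φ₀) ⇒ h = h₀·(1−φ₀)/(1−φ)
h = 0.149 × (1 − 0.65)/(1 − 0.1072) = 0.149 × 0.3920 = 0.0584 km

58 m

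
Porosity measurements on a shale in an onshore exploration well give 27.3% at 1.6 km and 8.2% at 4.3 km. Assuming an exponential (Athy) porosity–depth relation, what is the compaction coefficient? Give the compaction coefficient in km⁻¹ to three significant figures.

0.445 km⁻¹

Athy: n(z) = n₀ e^(−kz) ⇒ n₁/n₂ = e^{k(z₂−z₁)} ⇒ k = ln(n₁/n₂)/(z₂−z₁)
k = ln(0.273/0.082) / (4.3 − 1.6) = ln(3.329) / 2.7 = 1.2028 / 2.7 = 0.4455 km⁻¹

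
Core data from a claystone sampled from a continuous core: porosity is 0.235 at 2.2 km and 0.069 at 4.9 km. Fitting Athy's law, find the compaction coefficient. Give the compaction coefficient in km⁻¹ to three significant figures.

Athy: n(z) = n₀ e^(−cz) ⇒ n₁/n₂ = e^{c(z₂−z₁)} ⇒ c = ln(n₁/n₂)/(z₂−z₁)
c = ln(0.235/0.069) / (4.9 − 2.2) = ln(3.406) / 2.7 = 1.2255 / 2.7 = 0.4539 km⁻¹

0.454 km⁻¹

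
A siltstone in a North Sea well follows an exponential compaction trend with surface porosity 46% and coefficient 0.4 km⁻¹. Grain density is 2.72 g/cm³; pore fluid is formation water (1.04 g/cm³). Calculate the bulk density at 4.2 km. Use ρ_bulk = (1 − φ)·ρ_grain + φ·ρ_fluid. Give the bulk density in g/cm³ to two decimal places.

2.58 g/cm³

Porosity at depth: n = 0.46·exp(−0.4×4.2) = 0.46×0.1864 = 0.0857
Bulk density: ρ_b = (1−n)ρ_g + n·ρ_f = 0.9143×2.72 + 0.0857×1.04
       = 2.487 + 0.089 = 2.576 g/cm³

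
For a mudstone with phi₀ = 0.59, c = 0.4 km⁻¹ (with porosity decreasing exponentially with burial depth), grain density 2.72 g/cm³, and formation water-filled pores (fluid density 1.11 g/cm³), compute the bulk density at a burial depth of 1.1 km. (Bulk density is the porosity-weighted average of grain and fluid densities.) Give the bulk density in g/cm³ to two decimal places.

2.11 g/cm³

Porosity at depth: phi = 0.59·exp(−0.4×1.1) = 0.59×0.6440 = 0.3800
Bulk density: ρ_b = (1−phi)ρ_g + phi·ρ_f = 0.6200×2.72 + 0.3800×1.11
       = 1.686 + 0.422 = 2.108 g/cm³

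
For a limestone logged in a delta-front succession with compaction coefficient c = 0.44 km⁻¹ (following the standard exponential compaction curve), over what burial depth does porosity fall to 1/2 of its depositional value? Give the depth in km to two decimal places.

1.58 km

φ/φ₀ = 1/2 ⇒ exp(−c·d) = 1/2 ⇒ d = ln(2) / c
d = 0.6931 / 0.44 = 1.575 km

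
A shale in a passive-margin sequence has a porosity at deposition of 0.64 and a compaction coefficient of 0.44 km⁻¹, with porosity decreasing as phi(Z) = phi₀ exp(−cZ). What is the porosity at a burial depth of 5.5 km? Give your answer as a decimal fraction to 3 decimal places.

0.057

phi = phi₀·exp(−c·Z) = 0.64 × exp(−0.44 × 5.5) = 0.64 × exp(−2.42)
  = 0.64 × 0.0889 = 0.0569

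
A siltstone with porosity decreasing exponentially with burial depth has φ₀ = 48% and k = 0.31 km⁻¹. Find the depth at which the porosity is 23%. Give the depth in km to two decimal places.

2.37 km

Invert Athy's law: d = ln(φ₀/φ) / k
d = ln(0.48/0.23) / 0.31 = ln(2.087) / 0.31 = 0.7357 / 0.31 = 2.373 km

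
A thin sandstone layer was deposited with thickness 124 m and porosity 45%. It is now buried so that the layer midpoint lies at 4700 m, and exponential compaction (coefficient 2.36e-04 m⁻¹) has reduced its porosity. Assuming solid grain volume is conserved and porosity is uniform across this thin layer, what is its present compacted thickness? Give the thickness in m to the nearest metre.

80 m

Working in km (1 km = 1000 m; β in km⁻¹ = β in m⁻¹ × 1000):
Porosity at 4.7 km: phi = 0.45·exp(−0.236×4.7) = 0.1484
Solid-volume conservation: h(1−phi) = h₀(1−phi₀) ⇒ h = h₀·(1−phi₀)/(1−phi)
h = 0.124 × (1 − 0.45)/(1 − 0.1484) = 0.124 × 0.6459 = 0.0801 km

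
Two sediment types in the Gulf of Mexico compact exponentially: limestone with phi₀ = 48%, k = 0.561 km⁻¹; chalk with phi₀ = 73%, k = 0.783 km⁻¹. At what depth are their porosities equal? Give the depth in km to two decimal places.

1.89 km

Set phi₀ₐ e^(−kₐZ) = phi₀ᵦ e^(−kᵦZ) ⇒ ln(phi₀ₐ/phi₀ᵦ) = (kₐ − kᵦ)·Z
Z = ln(0.48/0.73) / (0.561 − 0.783) = -0.4193 / -0.222 = 1.889 km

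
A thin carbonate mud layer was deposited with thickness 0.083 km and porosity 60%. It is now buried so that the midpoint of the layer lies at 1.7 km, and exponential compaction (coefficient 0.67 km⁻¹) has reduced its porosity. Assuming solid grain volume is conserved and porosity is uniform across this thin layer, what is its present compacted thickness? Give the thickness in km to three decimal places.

Porosity at 1.7 km: φ = 0.6·exp(−0.67×1.7) = 0.1921
Solid-volume conservation: h(1−φ) = h₀(1−φ₀) ⇒ h = h₀·(1−φ₀)/(1−φ)
h = 0.083 × (1 − 0.6)/(1 − 0.1921) = 0.083 × 0.4951 = 0.0411 km

0.041 km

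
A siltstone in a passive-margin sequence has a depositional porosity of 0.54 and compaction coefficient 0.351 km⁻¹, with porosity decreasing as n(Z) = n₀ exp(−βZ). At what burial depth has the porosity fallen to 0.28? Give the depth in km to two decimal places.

1.87 km

Invert Athy's law: Z = ln(n₀/n) / β
Z = ln(0.54/0.28) / 0.351 = ln(1.929) / 0.351 = 0.6568 / 0.351 = 1.871 km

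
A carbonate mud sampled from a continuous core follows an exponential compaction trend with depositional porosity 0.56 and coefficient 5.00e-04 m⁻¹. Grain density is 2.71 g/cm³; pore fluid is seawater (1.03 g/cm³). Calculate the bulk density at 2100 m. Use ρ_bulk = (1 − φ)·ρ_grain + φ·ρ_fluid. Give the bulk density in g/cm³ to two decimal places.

2.38 g/cm³

Working in km (1 km = 1000 m; k in km⁻¹ = k in m⁻¹ × 1000):
Porosity at depth: phi = 0.56·exp(−0.5×2.1) = 0.56×0.3499 = 0.1960
Bulk density: ρ_b = (1−phi)ρ_g + phi·ρ_f = 0.8040×2.71 + 0.1960×1.03
       = 2.179 + 0.202 = 2.381 g/cm³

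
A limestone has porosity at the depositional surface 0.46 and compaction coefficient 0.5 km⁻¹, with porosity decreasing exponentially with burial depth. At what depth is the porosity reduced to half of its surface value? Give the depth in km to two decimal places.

n/n₀ = 1/2 ⇒ exp(−k·d) = 1/2 ⇒ d = ln(2) / k
d = 0.6931 / 0.5 = 1.386 km

1.39 km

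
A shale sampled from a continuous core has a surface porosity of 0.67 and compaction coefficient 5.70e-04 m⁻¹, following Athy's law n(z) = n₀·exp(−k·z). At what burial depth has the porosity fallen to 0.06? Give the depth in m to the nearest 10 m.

4230 m

Working in km (1 km = 1000 m; k in km⁻¹ = k in m⁻¹ × 1000):
Invert Athy's law: z = ln(n₀/n) / k
z = ln(0.67/0.06) / 0.57 = ln(11.17) / 0.57 = 2.4129 / 0.57 = 4.233 km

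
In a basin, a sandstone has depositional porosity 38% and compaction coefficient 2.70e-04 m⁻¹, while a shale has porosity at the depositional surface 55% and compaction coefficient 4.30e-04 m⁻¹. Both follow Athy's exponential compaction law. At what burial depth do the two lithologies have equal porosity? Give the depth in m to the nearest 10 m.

2310 m

Working in km (1 km = 1000 m; β in km⁻¹ = β in m⁻¹ × 1000):
Set n₀ₐ e^(−βₐd) = n₀ᵦ e^(−βᵦd) ⇒ ln(n₀ₐ/n₀ᵦ) = (βₐ − βᵦ)·d
d = ln(0.38/0.55) / (0.27 − 0.43) = -0.3697 / -0.16 = 2.311 km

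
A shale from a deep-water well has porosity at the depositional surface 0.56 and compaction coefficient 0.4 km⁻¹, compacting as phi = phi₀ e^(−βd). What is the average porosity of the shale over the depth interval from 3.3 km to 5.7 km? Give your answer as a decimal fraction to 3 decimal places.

⟨phi⟩ = (1/(d₂−d₁)) ∫ phi₀ e^(−βd) dd = phi₀·(e^(−β·d₁) − e^(−β·d₂)) / (β·(d₂−d₁))
e^(−0.4×3.3) = 0.2671; e^(−0.4×5.7) = 0.1023
⟨phi⟩ = 0.56 × (0.2671 − 0.1023) / (0.4 × 2.4) = 0.56 × 0.1717 = 0.0962

0.096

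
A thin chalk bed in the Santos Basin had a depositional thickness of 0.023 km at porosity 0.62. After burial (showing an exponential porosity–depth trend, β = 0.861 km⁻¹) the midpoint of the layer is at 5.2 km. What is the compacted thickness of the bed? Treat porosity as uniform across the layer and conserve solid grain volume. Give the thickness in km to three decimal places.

0.009 km

Porosity at 5.2 km: n = 0.62·exp(−0.861×5.2) = 0.0070
Solid-volume conservation: h(1−n) = h₀(1−n₀) ⇒ h = h₀·(1−n₀)/(1−n)
h = 0.023 × (1 − 0.62)/(1 − 0.0070) = 0.023 × 0.3827 = 0.0088 km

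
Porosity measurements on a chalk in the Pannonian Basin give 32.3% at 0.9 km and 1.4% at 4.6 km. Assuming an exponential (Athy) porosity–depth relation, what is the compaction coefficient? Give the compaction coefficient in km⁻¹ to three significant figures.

0.848 km⁻¹

Athy: phi(z) = phi₀ e^(−βz) ⇒ phi₁/phi₂ = e^{β(z₂−z₁)} ⇒ β = ln(phi₁/phi₂)/(z₂−z₁)
β = ln(0.323/0.014) / (4.6 − 0.9) = ln(23.07) / 3.7 = 3.1386 / 3.7 = 0.8483 km⁻¹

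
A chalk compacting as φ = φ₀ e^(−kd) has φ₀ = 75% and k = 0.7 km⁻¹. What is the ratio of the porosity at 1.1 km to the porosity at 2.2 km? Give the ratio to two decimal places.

φ(d₁)/φ(d₂) = e^(−k·d₁)/e^(−k·d₂) = e^{k(d₂−d₁)}
= exp(0.7 × 1.1) = exp(0.77) = 2.1598

2.16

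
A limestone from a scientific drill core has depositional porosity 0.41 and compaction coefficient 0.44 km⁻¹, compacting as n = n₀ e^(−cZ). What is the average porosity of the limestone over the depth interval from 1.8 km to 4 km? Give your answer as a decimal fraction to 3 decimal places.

0.119

⟨n⟩ = (1/(Z₂−Z₁)) ∫ n₀ e^(−cZ) dZ = n₀·(e^(−c·Z₁) − e^(−c·Z₂)) / (c·(Z₂−Z₁))
e^(−0.44×1.8) = 0.4529; e^(−0.44×4) = 0.1720
⟨n⟩ = 0.41 × (0.4529 − 0.1720) / (0.44 × 2.2) = 0.41 × 0.2902 = 0.1190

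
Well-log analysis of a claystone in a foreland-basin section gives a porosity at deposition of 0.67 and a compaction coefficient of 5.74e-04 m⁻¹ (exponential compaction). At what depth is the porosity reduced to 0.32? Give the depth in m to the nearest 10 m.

Working in km (1 km = 1000 m; c in km⁻¹ = c in m⁻¹ × 1000):
Invert Athy's law: Z = ln(φ₀/φ) / c
Z = ln(0.67/0.32) / 0.574 = ln(2.094) / 0.574 = 0.7390 / 0.574 = 1.287 km

1290 m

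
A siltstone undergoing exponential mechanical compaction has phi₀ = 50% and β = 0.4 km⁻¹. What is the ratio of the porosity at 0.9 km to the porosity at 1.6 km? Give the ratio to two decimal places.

1.32

phi(d₁)/phi(d₂) = e^(−β·d₁)/e^(−β·d₂) = e^{β(d₂−d₁)}
= exp(0.4 × 0.7) = exp(0.28) = 1.3231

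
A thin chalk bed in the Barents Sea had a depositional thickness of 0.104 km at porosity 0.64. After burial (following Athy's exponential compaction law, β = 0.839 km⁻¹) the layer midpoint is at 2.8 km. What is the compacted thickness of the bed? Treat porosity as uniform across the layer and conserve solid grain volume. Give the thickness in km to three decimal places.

0.040 km

Porosity at 2.8 km: n = 0.64·exp(−0.839×2.8) = 0.0611
Solid-volume conservation: h(1−n) = h₀(1−n₀) ⇒ h = h₀·(1−n₀)/(1−n)
h = 0.104 × (1 − 0.64)/(1 − 0.0611) = 0.104 × 0.3834 = 0.0399 km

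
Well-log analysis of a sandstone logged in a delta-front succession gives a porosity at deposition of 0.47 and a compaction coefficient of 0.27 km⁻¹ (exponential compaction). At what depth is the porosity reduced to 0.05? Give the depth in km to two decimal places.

Invert Athy's law: d = ln(φ₀/φ) / β
d = ln(0.47/0.05) / 0.27 = ln(9.4) / 0.27 = 2.2407 / 0.27 = 8.299 km

8.30 km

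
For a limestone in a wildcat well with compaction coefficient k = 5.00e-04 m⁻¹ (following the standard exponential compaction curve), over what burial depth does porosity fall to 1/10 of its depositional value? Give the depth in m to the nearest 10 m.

4610 m

Working in km (1 km = 1000 m; k in km⁻¹ = k in m⁻¹ × 1000):
n/n₀ = 1/10 ⇒ exp(−k·d) = 1/10 ⇒ d = ln(10) / k
d = 2.3026 / 0.5 = 4.605 km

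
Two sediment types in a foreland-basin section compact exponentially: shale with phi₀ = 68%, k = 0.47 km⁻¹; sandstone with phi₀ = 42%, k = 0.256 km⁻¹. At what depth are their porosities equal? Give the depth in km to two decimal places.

Set phi₀ₐ e^(−kₐd) = phi₀ᵦ e^(−kᵦd) ⇒ ln(phi₀ₐ/phi₀ᵦ) = (kₐ − kᵦ)·d
d = ln(0.68/0.42) / (0.47 − 0.256) = 0.4818 / 0.214 = 2.252 km

2.25 km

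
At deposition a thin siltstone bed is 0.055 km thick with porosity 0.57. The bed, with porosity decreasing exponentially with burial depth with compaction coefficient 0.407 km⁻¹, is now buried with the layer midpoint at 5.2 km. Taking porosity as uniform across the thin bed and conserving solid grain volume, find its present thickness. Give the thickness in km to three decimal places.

Porosity at 5.2 km: n = 0.57·exp(−0.407×5.2) = 0.0687
Solid-volume conservation: h(1−n) = h₀(1−n₀) ⇒ h = h₀·(1−n₀)/(1−n)
h = 0.055 × (1 − 0.57)/(1 − 0.0687) = 0.055 × 0.4617 = 0.0254 km

0.025 km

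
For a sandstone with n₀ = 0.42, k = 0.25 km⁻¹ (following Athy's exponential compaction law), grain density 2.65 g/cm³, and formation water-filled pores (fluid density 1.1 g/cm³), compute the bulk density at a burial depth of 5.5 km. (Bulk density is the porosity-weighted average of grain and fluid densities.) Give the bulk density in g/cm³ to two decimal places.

2.49 g/cm³

Porosity at depth: n = 0.42·exp(−0.25×5.5) = 0.42×0.2528 = 0.1062
Bulk density: ρ_b = (1−n)ρ_g + n·ρ_f = 0.8938×2.65 + 0.1062×1.1
       = 2.369 + 0.117 = 2.485 g/cm³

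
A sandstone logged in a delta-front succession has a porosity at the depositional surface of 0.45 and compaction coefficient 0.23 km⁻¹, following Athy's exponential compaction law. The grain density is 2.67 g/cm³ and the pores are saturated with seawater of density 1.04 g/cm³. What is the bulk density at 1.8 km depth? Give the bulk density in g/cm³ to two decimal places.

Porosity at depth: phi = 0.45·exp(−0.23×1.8) = 0.45×0.6610 = 0.2975
Bulk density: ρ_b = (1−phi)ρ_g + phi·ρ_f = 0.7025×2.67 + 0.2975×1.04
       = 1.876 + 0.309 = 2.185 g/cm³

2.19 g/cm³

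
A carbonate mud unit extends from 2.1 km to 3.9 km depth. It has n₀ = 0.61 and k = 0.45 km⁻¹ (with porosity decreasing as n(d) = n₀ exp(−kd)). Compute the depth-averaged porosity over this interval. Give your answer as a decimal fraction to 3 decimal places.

0.162

⟨n⟩ = (1/(d₂−d₁)) ∫ n₀ e^(−kd) dd = n₀·(e^(−k·d₁) − e^(−k·d₂)) / (k·(d₂−d₁))
e^(−0.45×2.1) = 0.3887; e^(−0.45×3.9) = 0.1729
⟨n⟩ = 0.61 × (0.3887 − 0.1729) / (0.45 × 1.8) = 0.61 × 0.2664 = 0.1625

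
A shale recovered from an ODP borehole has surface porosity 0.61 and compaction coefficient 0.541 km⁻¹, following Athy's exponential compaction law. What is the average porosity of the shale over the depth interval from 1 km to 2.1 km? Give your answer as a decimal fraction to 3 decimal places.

0.268

⟨φ⟩ = (1/(Z₂−Z₁)) ∫ φ₀ e^(−kZ) dZ = φ₀·(e^(−k·Z₁) − e^(−k·Z₂)) / (k·(Z₂−Z₁))
e^(−0.541×1) = 0.5822; e^(−0.541×2.1) = 0.3211
⟨φ⟩ = 0.61 × (0.5822 − 0.3211) / (0.541 × 1.1) = 0.61 × 0.4387 = 0.2676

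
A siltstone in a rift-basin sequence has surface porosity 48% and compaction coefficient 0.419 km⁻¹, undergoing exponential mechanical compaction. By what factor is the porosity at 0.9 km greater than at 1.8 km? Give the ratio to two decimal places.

1.46

phi(Z₁)/phi(Z₂) = e^(−k·Z₁)/e^(−k·Z₂) = e^{k(Z₂−Z₁)}
= exp(0.419 × 0.9) = exp(0.3771) = 1.4581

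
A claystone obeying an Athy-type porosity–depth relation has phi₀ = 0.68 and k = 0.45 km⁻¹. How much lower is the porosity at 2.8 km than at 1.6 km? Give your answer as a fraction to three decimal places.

phi(1.6) = 0.68·e^(−0.45×1.6) = 0.3310
phi(2.8) = 0.68·e^(−0.45×2.8) = 0.1929
Δphi = 0.3310 − 0.1929 = 0.1381

0.138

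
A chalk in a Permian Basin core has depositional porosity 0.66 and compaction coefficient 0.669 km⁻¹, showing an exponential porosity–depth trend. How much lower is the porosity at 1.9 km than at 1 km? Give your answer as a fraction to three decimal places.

0.153

phi(1) = 0.66·e^(−0.669×1) = 0.3381
phi(1.9) = 0.66·e^(−0.669×1.9) = 0.1851
Δphi = 0.3381 − 0.1851 = 0.1529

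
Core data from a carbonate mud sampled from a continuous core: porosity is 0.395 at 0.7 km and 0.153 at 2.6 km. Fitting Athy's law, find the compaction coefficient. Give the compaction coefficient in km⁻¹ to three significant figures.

Athy: phi(z) = phi₀ e^(−βz) ⇒ phi₁/phi₂ = e^{β(z₂−z₁)} ⇒ β = ln(phi₁/phi₂)/(z₂−z₁)
β = ln(0.395/0.153) / (2.6 − 0.7) = ln(2.582) / 1.9 = 0.9484 / 1.9 = 0.4992 km⁻¹

0.499 km⁻¹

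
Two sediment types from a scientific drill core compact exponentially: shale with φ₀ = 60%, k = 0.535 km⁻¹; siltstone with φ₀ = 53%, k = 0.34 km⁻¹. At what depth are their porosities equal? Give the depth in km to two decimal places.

0.64 km

Set φ₀ₐ e^(−kₐd) = φ₀ᵦ e^(−kᵦd) ⇒ ln(φ₀ₐ/φ₀ᵦ) = (kₐ − kᵦ)·d
d = ln(0.6/0.53) / (0.535 − 0.34) = 0.1241 / 0.195 = 0.636 km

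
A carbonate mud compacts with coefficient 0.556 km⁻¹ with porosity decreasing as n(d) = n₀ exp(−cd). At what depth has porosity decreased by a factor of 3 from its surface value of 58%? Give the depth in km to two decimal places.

n/n₀ = 1/3 ⇒ exp(−c·d) = 1/3 ⇒ d = ln(3) / c
d = 1.0986 / 0.556 = 1.976 km

1.98 km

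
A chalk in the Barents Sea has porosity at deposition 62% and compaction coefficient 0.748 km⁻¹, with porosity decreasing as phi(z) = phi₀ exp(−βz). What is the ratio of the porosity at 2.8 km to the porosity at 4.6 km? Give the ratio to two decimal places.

3.84

phi(z₁)/phi(z₂) = e^(−β·z₁)/e^(−β·z₂) = e^{β(z₂−z₁)}
= exp(0.748 × 1.8) = exp(1.346) = 3.8436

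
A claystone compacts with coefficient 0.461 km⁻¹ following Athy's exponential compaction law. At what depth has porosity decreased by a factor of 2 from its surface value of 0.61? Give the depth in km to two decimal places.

1.50 km

n/n₀ = 1/2 ⇒ exp(−k·Z) = 1/2 ⇒ Z = ln(2) / k
Z = 0.6931 / 0.461 = 1.504 km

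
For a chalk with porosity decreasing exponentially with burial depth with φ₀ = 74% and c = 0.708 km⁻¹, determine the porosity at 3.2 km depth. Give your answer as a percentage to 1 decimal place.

φ = φ₀·exp(−c·d) = 0.74 × exp(−0.708 × 3.2) = 0.74 × exp(−2.266)
  = 0.74 × 0.1038 = 0.0768

7.7%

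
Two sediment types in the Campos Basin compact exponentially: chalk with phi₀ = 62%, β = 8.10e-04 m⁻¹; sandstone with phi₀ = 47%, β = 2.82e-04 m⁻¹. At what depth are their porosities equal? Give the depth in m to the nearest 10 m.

520 m

Working in km (1 km = 1000 m; β in km⁻¹ = β in m⁻¹ × 1000):
Set phi₀ₐ e^(−βₐd) = phi₀ᵦ e^(−βᵦd) ⇒ ln(phi₀ₐ/phi₀ᵦ) = (βₐ − βᵦ)·d
d = ln(0.62/0.47) / (0.81 − 0.282) = 0.2770 / 0.528 = 0.525 km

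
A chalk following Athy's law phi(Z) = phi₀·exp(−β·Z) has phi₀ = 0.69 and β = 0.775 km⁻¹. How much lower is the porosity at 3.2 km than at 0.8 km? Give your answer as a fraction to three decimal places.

phi(0.8) = 0.69·e^(−0.775×0.8) = 0.3712
phi(3.2) = 0.69·e^(−0.775×3.2) = 0.0578
Δphi = 0.3712 − 0.0578 = 0.3134

0.313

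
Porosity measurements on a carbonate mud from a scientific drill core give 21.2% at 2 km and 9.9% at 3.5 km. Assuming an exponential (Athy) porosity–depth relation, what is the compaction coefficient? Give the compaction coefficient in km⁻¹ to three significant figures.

Athy: n(z) = n₀ e^(−kz) ⇒ n₁/n₂ = e^{k(z₂−z₁)} ⇒ k = ln(n₁/n₂)/(z₂−z₁)
k = ln(0.212/0.099) / (3.5 − 2) = ln(2.141) / 1.5 = 0.7615 / 1.5 = 0.5076 km⁻¹

0.508 km⁻¹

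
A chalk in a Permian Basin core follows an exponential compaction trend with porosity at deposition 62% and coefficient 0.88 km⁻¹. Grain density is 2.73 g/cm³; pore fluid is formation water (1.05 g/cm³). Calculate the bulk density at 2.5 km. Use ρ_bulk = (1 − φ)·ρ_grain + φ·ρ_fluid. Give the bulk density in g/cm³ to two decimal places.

2.61 g/cm³

Porosity at depth: φ = 0.62·exp(−0.88×2.5) = 0.62×0.1108 = 0.0687
Bulk density: ρ_b = (1−φ)ρ_g + φ·ρ_f = 0.9313×2.73 + 0.0687×1.05
       = 2.542 + 0.072 = 2.615 g/cm³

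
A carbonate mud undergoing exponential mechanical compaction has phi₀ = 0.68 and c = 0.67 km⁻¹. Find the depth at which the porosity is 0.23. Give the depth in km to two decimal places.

1.62 km

Invert Athy's law: d = ln(phi₀/phi) / c
d = ln(0.68/0.23) / 0.67 = ln(2.957) / 0.67 = 1.0840 / 0.67 = 1.618 km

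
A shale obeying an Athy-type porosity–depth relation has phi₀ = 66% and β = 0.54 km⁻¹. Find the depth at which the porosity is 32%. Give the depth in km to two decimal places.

1.34 km

Invert Athy's law: Z = ln(phi₀/phi) / β
Z = ln(0.66/0.32) / 0.54 = ln(2.062) / 0.54 = 0.7239 / 0.54 = 1.341 km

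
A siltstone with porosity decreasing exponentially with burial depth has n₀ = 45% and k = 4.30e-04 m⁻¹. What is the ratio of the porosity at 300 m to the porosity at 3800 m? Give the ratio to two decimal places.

Working in km (1 km = 1000 m; k in km⁻¹ = k in m⁻¹ × 1000):
n(z₁)/n(z₂) = e^(−k·z₁)/e^(−k·z₂) = e^{k(z₂−z₁)}
= exp(0.43 × 3.5) = exp(1.505) = 4.5042

4.50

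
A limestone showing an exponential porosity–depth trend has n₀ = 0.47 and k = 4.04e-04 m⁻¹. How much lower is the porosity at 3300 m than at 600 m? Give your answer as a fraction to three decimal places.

Working in km (1 km = 1000 m; k in km⁻¹ = k in m⁻¹ × 1000):
n(0.6) = 0.47·e^(−0.404×0.6) = 0.3688
n(3.3) = 0.47·e^(−0.404×3.3) = 0.1239
Δn = 0.3688 − 0.1239 = 0.2449

0.245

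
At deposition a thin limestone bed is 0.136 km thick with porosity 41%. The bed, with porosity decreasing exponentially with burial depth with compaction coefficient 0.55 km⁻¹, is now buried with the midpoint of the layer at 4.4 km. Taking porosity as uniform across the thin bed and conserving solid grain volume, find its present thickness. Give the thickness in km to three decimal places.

Porosity at 4.4 km: n = 0.41·exp(−0.55×4.4) = 0.0365
Solid-volume conservation: h(1−n) = h₀(1−n₀) ⇒ h = h₀·(1−n₀)/(1−n)
h = 0.136 × (1 − 0.41)/(1 − 0.0365) = 0.136 × 0.6123 = 0.0833 km

0.083 km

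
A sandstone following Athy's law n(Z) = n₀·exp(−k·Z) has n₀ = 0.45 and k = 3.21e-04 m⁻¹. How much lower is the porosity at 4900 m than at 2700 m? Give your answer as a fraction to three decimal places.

Working in km (1 km = 1000 m; k in km⁻¹ = k in m⁻¹ × 1000):
n(2.7) = 0.45·e^(−0.321×2.7) = 0.1892
n(4.9) = 0.45·e^(−0.321×4.9) = 0.0933
Δn = 0.1892 − 0.0933 = 0.0958

0.096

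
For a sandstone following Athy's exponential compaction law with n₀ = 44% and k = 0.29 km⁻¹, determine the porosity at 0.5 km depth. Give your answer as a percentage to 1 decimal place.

38.1%

n = n₀·exp(−k·Z) = 0.44 × exp(−0.29 × 0.5) = 0.44 × exp(−0.145)
  = 0.44 × 0.8650 = 0.3806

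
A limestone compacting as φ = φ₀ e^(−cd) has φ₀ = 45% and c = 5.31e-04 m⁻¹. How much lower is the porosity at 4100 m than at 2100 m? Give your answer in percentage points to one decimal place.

9.7 percentage points

Working in km (1 km = 1000 m; c in km⁻¹ = c in m⁻¹ × 1000):
φ(2.1) = 0.45·e^(−0.531×2.1) = 0.1475
φ(4.1) = 0.45·e^(−0.531×4.1) = 0.0510
Δφ = 0.1475 − 0.0510 = 0.0965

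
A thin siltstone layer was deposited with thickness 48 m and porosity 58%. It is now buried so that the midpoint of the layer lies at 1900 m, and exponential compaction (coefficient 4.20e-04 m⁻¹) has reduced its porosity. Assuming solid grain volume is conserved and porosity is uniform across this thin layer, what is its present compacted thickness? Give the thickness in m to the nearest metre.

Working in km (1 km = 1000 m; c in km⁻¹ = c in m⁻¹ × 1000):
Porosity at 1.9 km: φ = 0.58·exp(−0.42×1.9) = 0.2611
Solid-volume conservation: h(1−φ) = h₀(1−φ₀) ⇒ h = h₀·(1−φ₀)/(1−φ)
h = 0.048 × (1 − 0.58)/(1 − 0.2611) = 0.048 × 0.5684 = 0.0273 km

27 m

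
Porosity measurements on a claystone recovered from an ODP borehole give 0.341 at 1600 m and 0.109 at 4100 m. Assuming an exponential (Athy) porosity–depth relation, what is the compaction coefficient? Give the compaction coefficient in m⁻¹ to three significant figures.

0.000456 m⁻¹

Working in km (1 km = 1000 m; k in km⁻¹ = k in m⁻¹ × 1000):
Athy: n(Z) = n₀ e^(−kZ) ⇒ n₁/n₂ = e^{k(Z₂−Z₁)} ⇒ k = ln(n₁/n₂)/(Z₂−Z₁)
k = ln(0.341/0.109) / (4.1 − 1.6) = ln(3.128) / 2.5 = 1.1405 / 2.5 = 0.4562 km⁻¹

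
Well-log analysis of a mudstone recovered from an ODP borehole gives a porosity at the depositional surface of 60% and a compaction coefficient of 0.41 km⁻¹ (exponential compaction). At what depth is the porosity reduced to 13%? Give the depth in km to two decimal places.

Invert Athy's law: d = ln(phi₀/phi) / β
d = ln(0.6/0.13) / 0.41 = ln(4.615) / 0.41 = 1.5294 / 0.41 = 3.730 km

3.73 km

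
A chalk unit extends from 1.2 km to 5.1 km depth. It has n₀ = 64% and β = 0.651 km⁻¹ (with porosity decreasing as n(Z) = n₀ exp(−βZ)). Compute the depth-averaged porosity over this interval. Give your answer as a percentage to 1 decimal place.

⟨n⟩ = (1/(Z₂−Z₁)) ∫ n₀ e^(−βZ) dZ = n₀·(e^(−β·Z₁) − e^(−β·Z₂)) / (β·(Z₂−Z₁))
e^(−0.651×1.2) = 0.4579; e^(−0.651×5.1) = 0.0361
⟨n⟩ = 0.64 × (0.4579 − 0.0361) / (0.651 × 3.9) = 0.64 × 0.1661 = 0.1063

10.6%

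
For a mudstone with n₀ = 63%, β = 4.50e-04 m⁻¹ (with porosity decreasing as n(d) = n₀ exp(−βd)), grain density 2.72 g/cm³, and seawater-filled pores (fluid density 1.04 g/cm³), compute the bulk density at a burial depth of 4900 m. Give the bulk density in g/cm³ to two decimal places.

Working in km (1 km = 1000 m; β in km⁻¹ = β in m⁻¹ × 1000):
Porosity at depth: n = 0.63·exp(−0.45×4.9) = 0.63×0.1103 = 0.0695
Bulk density: ρ_b = (1−n)ρ_g + n·ρ_f = 0.9305×2.72 + 0.0695×1.04
       = 2.531 + 0.072 = 2.603 g/cm³

2.60 g/cm³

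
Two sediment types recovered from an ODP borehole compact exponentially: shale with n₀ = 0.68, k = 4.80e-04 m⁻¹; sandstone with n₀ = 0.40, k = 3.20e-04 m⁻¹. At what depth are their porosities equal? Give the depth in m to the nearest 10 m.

Working in km (1 km = 1000 m; k in km⁻¹ = k in m⁻¹ × 1000):
Set n₀ₐ e^(−kₐz) = n₀ᵦ e^(−kᵦz) ⇒ ln(n₀ₐ/n₀ᵦ) = (kₐ − kᵦ)·z
z = ln(0.68/0.4) / (0.48 − 0.32) = 0.5306 / 0.16 = 3.316 km

3320 m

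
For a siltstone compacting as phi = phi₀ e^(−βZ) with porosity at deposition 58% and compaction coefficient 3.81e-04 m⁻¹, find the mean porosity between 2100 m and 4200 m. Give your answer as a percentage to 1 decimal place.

17.9%

Working in km (1 km = 1000 m; β in km⁻¹ = β in m⁻¹ × 1000):
⟨phi⟩ = (1/(Z₂−Z₁)) ∫ phi₀ e^(−βZ) dZ = phi₀·(e^(−β·Z₁) − e^(−β·Z₂)) / (β·(Z₂−Z₁))
e^(−0.381×2.1) = 0.4493; e^(−0.381×4.2) = 0.2019
⟨phi⟩ = 0.58 × (0.4493 − 0.2019) / (0.381 × 2.1) = 0.58 × 0.3092 = 0.1794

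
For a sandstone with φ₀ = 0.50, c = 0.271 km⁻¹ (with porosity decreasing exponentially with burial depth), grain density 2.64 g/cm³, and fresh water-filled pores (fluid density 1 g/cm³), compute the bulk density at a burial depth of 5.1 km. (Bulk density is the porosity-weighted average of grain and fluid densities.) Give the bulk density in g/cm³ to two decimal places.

Porosity at depth: φ = 0.5·exp(−0.271×5.1) = 0.5×0.2511 = 0.1255
Bulk density: ρ_b = (1−φ)ρ_g + φ·ρ_f = 0.8745×2.64 + 0.1255×1
       = 2.309 + 0.126 = 2.434 g/cm³

2.43 g/cm³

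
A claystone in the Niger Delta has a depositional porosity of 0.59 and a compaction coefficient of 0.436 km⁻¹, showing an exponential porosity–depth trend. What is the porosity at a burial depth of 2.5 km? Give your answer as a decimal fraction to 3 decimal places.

φ = φ₀·exp(−c·Z) = 0.59 × exp(−0.436 × 2.5) = 0.59 × exp(−1.09)
  = 0.59 × 0.3362 = 0.1984

0.198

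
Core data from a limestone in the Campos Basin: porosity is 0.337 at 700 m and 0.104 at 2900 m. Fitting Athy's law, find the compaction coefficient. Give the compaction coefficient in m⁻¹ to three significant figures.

0.000534 m⁻¹

Working in km (1 km = 1000 m; k in km⁻¹ = k in m⁻¹ × 1000):
Athy: phi(Z) = phi₀ e^(−kZ) ⇒ phi₁/phi₂ = e^{k(Z₂−Z₁)} ⇒ k = ln(phi₁/phi₂)/(Z₂−Z₁)
k = ln(0.337/0.104) / (2.9 − 0.7) = ln(3.24) / 2.2 = 1.1757 / 2.2 = 0.5344 km⁻¹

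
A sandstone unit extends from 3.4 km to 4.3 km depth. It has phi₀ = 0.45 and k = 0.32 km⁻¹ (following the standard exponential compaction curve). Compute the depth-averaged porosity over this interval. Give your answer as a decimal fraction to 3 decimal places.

⟨phi⟩ = (1/(Z₂−Z₁)) ∫ phi₀ e^(−kZ) dZ = phi₀·(e^(−k·Z₁) − e^(−k·Z₂)) / (k·(Z₂−Z₁))
e^(−0.32×3.4) = 0.3369; e^(−0.32×4.3) = 0.2526
⟨phi⟩ = 0.45 × (0.3369 − 0.2526) / (0.32 × 0.9) = 0.45 × 0.2927 = 0.1317

0.132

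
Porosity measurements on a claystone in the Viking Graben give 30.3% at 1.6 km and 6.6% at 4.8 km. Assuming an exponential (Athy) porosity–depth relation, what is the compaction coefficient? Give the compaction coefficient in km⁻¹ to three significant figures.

0.476 km⁻¹

Athy: n(z) = n₀ e^(−kz) ⇒ n₁/n₂ = e^{k(z₂−z₁)} ⇒ k = ln(n₁/n₂)/(z₂−z₁)
k = ln(0.303/0.066) / (4.8 − 1.6) = ln(4.591) / 3.2 = 1.5241 / 3.2 = 0.4763 km⁻¹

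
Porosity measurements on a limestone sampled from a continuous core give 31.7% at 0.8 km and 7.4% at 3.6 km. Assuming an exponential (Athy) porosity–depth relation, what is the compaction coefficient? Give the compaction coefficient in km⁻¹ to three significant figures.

Athy: phi(d) = phi₀ e^(−βd) ⇒ phi₁/phi₂ = e^{β(d₂−d₁)} ⇒ β = ln(phi₁/phi₂)/(d₂−d₁)
β = ln(0.317/0.074) / (3.6 − 0.8) = ln(4.284) / 2.8 = 1.4548 / 2.8 = 0.5196 km⁻¹

0.520 km⁻¹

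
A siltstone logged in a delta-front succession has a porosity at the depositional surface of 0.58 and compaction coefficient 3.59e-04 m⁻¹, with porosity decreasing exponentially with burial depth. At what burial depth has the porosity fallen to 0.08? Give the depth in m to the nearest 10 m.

Working in km (1 km = 1000 m; k in km⁻¹ = k in m⁻¹ × 1000):
Invert Athy's law: d = ln(phi₀/phi) / k
d = ln(0.58/0.08) / 0.359 = ln(7.25) / 0.359 = 1.9810 / 0.359 = 5.518 km

5520 m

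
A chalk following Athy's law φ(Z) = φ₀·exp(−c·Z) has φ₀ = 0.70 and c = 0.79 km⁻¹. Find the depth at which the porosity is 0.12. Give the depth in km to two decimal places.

Invert Athy's law: Z = ln(φ₀/φ) / c
Z = ln(0.7/0.12) / 0.79 = ln(5.833) / 0.79 = 1.7636 / 0.79 = 2.232 km

2.23 km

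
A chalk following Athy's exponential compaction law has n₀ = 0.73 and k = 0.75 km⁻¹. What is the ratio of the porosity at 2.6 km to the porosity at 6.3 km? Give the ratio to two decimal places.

16.04

n(d₁)/n(d₂) = e^(−k·d₁)/e^(−k·d₂) = e^{k(d₂−d₁)}
= exp(0.75 × 3.7) = exp(2.775) = 16.0386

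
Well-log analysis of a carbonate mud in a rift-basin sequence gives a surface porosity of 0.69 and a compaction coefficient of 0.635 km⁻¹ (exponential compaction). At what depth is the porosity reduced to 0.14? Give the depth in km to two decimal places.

Invert Athy's law: d = ln(φ₀/φ) / β
d = ln(0.69/0.14) / 0.635 = ln(4.929) / 0.635 = 1.5950 / 0.635 = 2.512 km

2.51 km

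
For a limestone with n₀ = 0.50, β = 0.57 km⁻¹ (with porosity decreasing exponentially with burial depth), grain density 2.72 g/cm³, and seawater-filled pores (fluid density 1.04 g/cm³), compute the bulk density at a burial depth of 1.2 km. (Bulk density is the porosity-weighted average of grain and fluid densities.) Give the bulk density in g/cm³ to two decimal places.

Porosity at depth: n = 0.5·exp(−0.57×1.2) = 0.5×0.5046 = 0.2523
Bulk density: ρ_b = (1−n)ρ_g + n·ρ_f = 0.7477×2.72 + 0.2523×1.04
       = 2.034 + 0.262 = 2.296 g/cm³

2.30 g/cm³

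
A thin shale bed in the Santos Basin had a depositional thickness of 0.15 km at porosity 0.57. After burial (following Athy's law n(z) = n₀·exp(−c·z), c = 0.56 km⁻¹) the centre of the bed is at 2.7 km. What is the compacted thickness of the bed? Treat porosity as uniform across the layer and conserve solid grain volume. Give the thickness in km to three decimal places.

Porosity at 2.7 km: n = 0.57·exp(−0.56×2.7) = 0.1257
Solid-volume conservation: h(1−n) = h₀(1−n₀) ⇒ h = h₀·(1−n₀)/(1−n)
h = 0.15 × (1 − 0.57)/(1 − 0.1257) = 0.15 × 0.4918 = 0.0738 km

0.074 km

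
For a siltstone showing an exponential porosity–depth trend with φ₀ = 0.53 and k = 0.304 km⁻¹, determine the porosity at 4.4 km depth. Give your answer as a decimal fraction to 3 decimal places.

0.139

φ = φ₀·exp(−k·d) = 0.53 × exp(−0.304 × 4.4) = 0.53 × exp(−1.338)
  = 0.53 × 0.2625 = 0.1391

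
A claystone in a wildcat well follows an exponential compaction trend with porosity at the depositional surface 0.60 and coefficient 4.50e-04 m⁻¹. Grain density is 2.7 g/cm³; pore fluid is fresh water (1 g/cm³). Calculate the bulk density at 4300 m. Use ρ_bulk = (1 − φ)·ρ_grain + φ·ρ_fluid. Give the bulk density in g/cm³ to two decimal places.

2.55 g/cm³

Working in km (1 km = 1000 m; β in km⁻¹ = β in m⁻¹ × 1000):
Porosity at depth: n = 0.6·exp(−0.45×4.3) = 0.6×0.1444 = 0.0867
Bulk density: ρ_b = (1−n)ρ_g + n·ρ_f = 0.9133×2.7 + 0.0867×1
       = 2.466 + 0.087 = 2.553 g/cm³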